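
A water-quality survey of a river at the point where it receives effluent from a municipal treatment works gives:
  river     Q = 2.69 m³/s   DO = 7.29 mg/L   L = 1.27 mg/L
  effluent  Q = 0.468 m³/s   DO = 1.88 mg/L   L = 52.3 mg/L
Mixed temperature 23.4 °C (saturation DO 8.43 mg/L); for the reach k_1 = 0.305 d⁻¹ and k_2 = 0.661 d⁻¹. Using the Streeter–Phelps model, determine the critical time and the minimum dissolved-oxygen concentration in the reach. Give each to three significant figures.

Mixed DO = (2.69×7.29 + 0.468×1.88)/(2.69+0.468) = 20.49/3.158 = 6.488 mg/L.
Mixed L₀ = (2.69×1.27 + 0.468×52.3)/(3.158) = 27.89/3.158 = 8.832 mg/L.
Initial deficit D₀ = C_s − DO₀ = 8.43 − 6.488 = 1.942 mg/L.
t_c = (1/0.3560) ln[(0.661/0.305)(1 − 1.942×0.3560/(0.305×8.832))] = 2.809 × ln(1.611) = 1.340 d.
D_c = (0.305/0.661) × 8.832 × e^(−0.305×1.340) = 0.4614 × 8.832 × 0.6646 = 2.708 mg/L.
Minimum DO = 8.43 − 2.708 = 5.722 mg/L.

t_c ≈ 1.34 d; minimum DO ≈ 5.72 mg/L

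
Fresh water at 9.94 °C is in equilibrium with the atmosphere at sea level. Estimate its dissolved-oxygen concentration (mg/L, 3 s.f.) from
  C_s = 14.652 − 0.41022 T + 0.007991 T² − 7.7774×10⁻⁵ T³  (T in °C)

C_s ≈ 11.3 mg/L

C_s = 14.652 − 0.41022×9.94 + 0.007991×9.94² − 7.7774×10⁻⁵×9.94³ = 11.29 mg/L.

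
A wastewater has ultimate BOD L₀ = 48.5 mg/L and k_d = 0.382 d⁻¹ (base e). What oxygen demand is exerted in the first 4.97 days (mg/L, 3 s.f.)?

y_t = L₀(1 − e^(−k_d t)) = 48.5 × (1 − e^(−0.382×4.97))
= 48.5 × (1 − 0.1498) = 48.5 × 0.8502 = 41.24 mg/L.

y ≈ 41.2 mg/L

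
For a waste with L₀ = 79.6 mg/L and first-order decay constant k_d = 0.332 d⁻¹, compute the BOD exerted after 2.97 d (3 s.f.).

y_t = L₀(1 − e^(−k_d t)) = 79.6 × (1 − e^(−0.332×2.97))
= 79.6 × (1 − 0.3731) = 79.6 × 0.6269 = 49.91 mg/L.

y ≈ 49.9 mg/L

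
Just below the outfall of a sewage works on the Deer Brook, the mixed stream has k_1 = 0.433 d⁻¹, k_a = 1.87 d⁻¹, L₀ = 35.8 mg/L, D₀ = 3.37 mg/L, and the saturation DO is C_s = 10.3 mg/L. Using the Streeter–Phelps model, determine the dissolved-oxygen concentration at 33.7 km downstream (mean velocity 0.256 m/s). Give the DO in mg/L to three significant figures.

DO ≈ 5.15 mg/L

Travel time t = x/v = 33.7 km / (0.256 m/s) = 33700 m / 0.256 m/s = 131600 s = 1.524 d.
k_1 L₀/(k_a−k_1) = 0.433×35.8/(1.87−0.433) = 15.50/1.437 = 10.79 mg/L.
e^(−k_1 t) = e^(−0.433×1.524) = 0.5170; e^(−k_a t) = e^(−1.87×1.524) = 0.05789.
D = 10.79 × (0.5170 − 0.05789) + 3.37 × 0.05789 = 4.952 + 0.1951 = 5.148 mg/L.
DO = C_s − D = 10.3 − 5.148 = 5.152 mg/L.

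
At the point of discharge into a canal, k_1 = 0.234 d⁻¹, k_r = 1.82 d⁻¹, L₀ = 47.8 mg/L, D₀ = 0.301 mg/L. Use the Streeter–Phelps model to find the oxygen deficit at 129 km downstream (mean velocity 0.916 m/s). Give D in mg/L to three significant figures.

Travel time t = x/v = 129 km / (0.916 m/s) = 129000 m / 0.916 m/s = 140800 s = 1.630 d.
k_1 L₀/(k_r−k_1) = 0.234×47.8/(1.82−0.234) = 11.19/1.586 = 7.052 mg/L.
e^(−k_1 t) = e^(−0.234×1.630) = 0.6829; e^(−k_r t) = e^(−1.82×1.630) = 0.05148.
D = 7.052 × (0.6829 − 0.05148) + 0.301 × 0.05148 = 4.453 + 0.01550 = 4.469 mg/L.

D ≈ 4.47 mg/L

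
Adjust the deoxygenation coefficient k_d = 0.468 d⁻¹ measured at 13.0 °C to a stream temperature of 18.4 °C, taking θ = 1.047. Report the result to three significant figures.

k_d ≈ 0.600 d⁻¹

k_d(T₂) = k_d(T₁) · θ^(T₂−T₁) = 0.468 × 1.047^(18.4−13.0)
= 0.468 × 1.047^5.40 = 0.468 × 1.281 = 0.5997 d⁻¹.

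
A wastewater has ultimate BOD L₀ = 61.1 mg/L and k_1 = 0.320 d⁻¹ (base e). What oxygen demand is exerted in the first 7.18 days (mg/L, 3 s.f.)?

y_t = L₀(1 − e^(−k_1 t)) = 61.1 × (1 − e^(−0.320×7.18))
= 61.1 × (1 − 0.1005) = 61.1 × 0.8995 = 54.96 mg/L.

y ≈ 55.0 mg/L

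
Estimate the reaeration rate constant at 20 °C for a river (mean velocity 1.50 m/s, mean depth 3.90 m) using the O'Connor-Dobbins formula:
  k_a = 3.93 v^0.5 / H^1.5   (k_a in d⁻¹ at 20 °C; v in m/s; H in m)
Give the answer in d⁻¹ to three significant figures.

k_a = 3.93 × 1.50^0.5 / 3.90^1.5 = 3.93 × 1.225 / 7.702 = 0.6249 d⁻¹.

k_a ≈ 0.625 d⁻¹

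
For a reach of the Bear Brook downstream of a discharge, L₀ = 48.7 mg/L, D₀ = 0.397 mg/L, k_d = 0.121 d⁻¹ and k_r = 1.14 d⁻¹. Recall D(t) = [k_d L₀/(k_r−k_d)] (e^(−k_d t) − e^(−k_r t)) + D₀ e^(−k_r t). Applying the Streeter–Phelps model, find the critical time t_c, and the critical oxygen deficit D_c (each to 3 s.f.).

With k_r/k_d = 9.421 and 1 − D₀(k_r−k_d)/(k_d L₀) = 0.9313,
t_c = ln(9.421 × 0.9313) / (1.14 − 0.121) = ln(8.775) / 1.019 = 2.172/1.019 = 2.131 d.
L(t_c) = L₀ e^(−k_d t_c) = 48.7 × 0.7727 = 37.63 mg/L, and at the critical point k_r D_c = k_d L, so D_c = (0.121/1.14) × 37.63 = 3.994 mg/L.

t_c ≈ 2.13 d; D_c ≈ 3.99 mg/L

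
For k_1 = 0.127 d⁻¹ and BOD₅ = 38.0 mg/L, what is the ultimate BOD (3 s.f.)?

BOD₅ = L₀(1 − e^(−5k_1)) ⇒ L₀ = BOD₅ / (1 − e^(−5×0.127))
= 38.0 / (1 − 0.5299) = 38.0 / 0.4701 = 80.84 mg/L.

L₀ ≈ 80.8 mg/L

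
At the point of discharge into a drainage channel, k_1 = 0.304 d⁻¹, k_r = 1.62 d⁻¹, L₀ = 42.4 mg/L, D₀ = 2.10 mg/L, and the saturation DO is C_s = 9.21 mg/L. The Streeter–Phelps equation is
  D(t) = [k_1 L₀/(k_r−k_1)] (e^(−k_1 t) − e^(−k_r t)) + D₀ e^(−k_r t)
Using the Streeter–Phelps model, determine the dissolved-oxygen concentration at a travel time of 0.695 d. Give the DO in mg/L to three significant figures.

DO ≈ 3.78 mg/L

k_1 L₀/(k_r−k_1) = 0.304×42.4/(1.62−0.304) = 12.89/1.316 = 9.795 mg/L.
e^(−k_1 t) = e^(−0.304×0.6950) = 0.8095; e^(−k_r t) = e^(−1.62×0.6950) = 0.3244.
D = 9.795 × (0.8095 − 0.3244) + 2.10 × 0.3244 = 4.752 + 0.6812 = 5.433 mg/L.
DO = C_s − D = 9.21 − 5.433 = 3.777 mg/L.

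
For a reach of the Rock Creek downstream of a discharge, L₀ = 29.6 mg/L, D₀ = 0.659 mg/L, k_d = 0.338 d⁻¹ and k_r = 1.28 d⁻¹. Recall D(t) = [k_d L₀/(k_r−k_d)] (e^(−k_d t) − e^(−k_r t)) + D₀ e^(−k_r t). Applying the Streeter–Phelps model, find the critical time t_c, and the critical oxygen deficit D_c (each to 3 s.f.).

t_c = [1/(k_r−k_d)] ln[(k_r/k_d)(1 − D₀(k_r−k_d)/(k_d L₀))]
= [1/(1.28−0.338)] ln[(1.28/0.338)(1 − 0.659×0.9420/(0.338×29.6))]
= (1/0.9420) ln[3.787 × 0.9380] = 1.062 × ln(3.552) = 1.062 × 1.268 = 1.346 d.
L(t_c) = L₀ e^(−k_d t_c) = 29.6 × 0.6346 = 18.78 mg/L, and at the critical point k_r D_c = k_d L, so D_c = (0.338/1.28) × 18.78 = 4.960 mg/L.

t_c ≈ 1.35 d; D_c ≈ 4.96 mg/L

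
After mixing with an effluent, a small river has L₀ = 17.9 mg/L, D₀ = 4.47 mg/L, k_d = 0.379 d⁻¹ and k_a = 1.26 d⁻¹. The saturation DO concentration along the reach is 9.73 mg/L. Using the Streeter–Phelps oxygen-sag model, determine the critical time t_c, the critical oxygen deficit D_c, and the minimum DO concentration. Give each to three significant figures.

t_c ≈ 0.378 d; D_c ≈ 4.67 mg/L; min DO ≈ 5.06 mg/L

At the critical point dD/dt = 0, so k_d L₀ e^(−k_d t) = k_a D. Substituting D(t) from the Streeter–Phelps equation and solving for t gives
t_c = ln[(k_a/k_d)(1 − D₀(k_a−k_d)/(k_d L₀))] / (k_a−k_d).
Here k_a−k_d = 0.8810 d⁻¹ and 1 − D₀(k_a−k_d)/(k_d L₀) = 1 − 4.47×0.8810/(0.379×17.9) = 0.4195, so
t_c = ln(3.325 × 0.4195) / 0.8810 = 0.3327 / 0.8810 = 0.3776 d.
D_c = (k_d/k_a) L₀ e^(−k_d t_c) = (0.379/1.26) × 17.9 × e^(−0.379×0.3776) = 0.3008 × 17.9 × 0.8667 = 4.666 mg/L.
Minimum DO = C_s − D_c = 9.73 − 4.666 = 5.064 mg/L.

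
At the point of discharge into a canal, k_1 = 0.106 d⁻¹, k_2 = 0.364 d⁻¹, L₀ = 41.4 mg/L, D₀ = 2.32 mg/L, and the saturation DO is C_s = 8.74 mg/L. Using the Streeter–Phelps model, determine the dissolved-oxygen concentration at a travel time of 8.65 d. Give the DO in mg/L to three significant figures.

k_1 L₀/(k_2−k_1) = 0.106×41.4/(0.364−0.106) = 4.388/0.2580 = 17.01 mg/L.
e^(−k_1 t) = e^(−0.106×8.650) = 0.3998; e^(−k_2 t) = e^(−0.364×8.650) = 0.04291.
D = 17.01 × (0.3998 − 0.04291) + 2.32 × 0.04291 = 6.070 + 0.09956 = 6.169 mg/L.
DO = C_s − D = 8.74 − 6.169 = 2.571 mg/L.

DO ≈ 2.57 mg/L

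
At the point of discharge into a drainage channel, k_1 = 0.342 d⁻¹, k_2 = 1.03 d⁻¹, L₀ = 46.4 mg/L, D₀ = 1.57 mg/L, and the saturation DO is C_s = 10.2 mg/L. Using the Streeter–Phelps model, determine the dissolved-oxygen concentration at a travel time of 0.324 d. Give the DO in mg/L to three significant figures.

DO ≈ 4.95 mg/L

k_1 L₀/(k_2−k_1) = 0.342×46.4/(1.03−0.342) = 15.87/0.6880 = 23.07 mg/L.
e^(−k_1 t) = e^(−0.342×0.3240) = 0.8951; e^(−k_2 t) = e^(−1.03×0.3240) = 0.7163.
D = 23.07 × (0.8951 − 0.7163) + 1.57 × 0.7163 = 4.125 + 1.125 = 5.250 mg/L.
DO = C_s − D = 10.2 − 5.250 = 4.950 mg/L.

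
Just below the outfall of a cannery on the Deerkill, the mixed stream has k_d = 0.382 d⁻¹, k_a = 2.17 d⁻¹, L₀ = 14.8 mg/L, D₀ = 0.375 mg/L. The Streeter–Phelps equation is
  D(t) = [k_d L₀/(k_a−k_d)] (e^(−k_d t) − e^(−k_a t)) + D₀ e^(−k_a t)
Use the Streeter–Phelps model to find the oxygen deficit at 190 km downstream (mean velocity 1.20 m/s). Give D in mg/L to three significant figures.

Travel time t = x/v = 190 km / (1.20 m/s) = 190000 m / 1.20 m/s = 158300 s = 1.833 d.
k_d L₀/(k_a−k_d) = 0.382×14.8/(2.17−0.382) = 5.654/1.788 = 3.162 mg/L.
e^(−k_d t) = e^(−0.382×1.833) = 0.4966; e^(−k_a t) = e^(−2.17×1.833) = 0.01875.
D = 3.162 × (0.4966 − 0.01875) + 0.375 × 0.01875 = 1.511 + 0.007031 = 1.518 mg/L.

D ≈ 1.52 mg/L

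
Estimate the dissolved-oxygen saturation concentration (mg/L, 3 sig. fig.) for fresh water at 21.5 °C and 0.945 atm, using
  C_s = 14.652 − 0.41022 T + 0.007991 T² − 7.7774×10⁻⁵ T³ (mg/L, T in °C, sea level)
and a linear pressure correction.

C_s ≈ 8.27 mg/L

At sea level: C_s = 14.652 − 0.41022×21.5 + 0.007991×21.5² − 7.7774×10⁻⁵×21.5³ = 8.753 mg/L.
Pressure correction: C_s' = 8.753 × 0.945 = 8.272 mg/L.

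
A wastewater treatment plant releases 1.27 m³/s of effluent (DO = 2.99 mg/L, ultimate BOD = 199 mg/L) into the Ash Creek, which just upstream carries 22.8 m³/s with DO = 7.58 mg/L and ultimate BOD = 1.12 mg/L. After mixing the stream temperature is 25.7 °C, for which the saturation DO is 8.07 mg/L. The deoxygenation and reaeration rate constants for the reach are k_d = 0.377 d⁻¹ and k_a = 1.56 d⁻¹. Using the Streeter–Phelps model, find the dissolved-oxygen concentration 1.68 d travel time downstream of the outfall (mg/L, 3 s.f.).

Mixed DO = (22.8×7.58 + 1.27×2.99)/(22.8+1.27) = 176.6/24.07 = 7.338 mg/L.
Mixed L₀ = (22.8×1.12 + 1.27×199)/(24.07) = 278.3/24.07 = 11.56 mg/L.
Initial deficit D₀ = C_s − DO₀ = 8.07 − 7.338 = 0.7322 mg/L.
D(1.68) = [0.377×11.56/(1.56−0.377)](e^(−0.377×1.68) − e^(−1.56×1.68)) + 0.7322 e^(−1.56×1.68)
= 3.684 × (0.5308 − 0.07274) + 0.7322 × 0.07274 = 1.741 mg/L.
DO = 8.07 − 1.741 = 6.329 mg/L.

DO ≈ 6.33 mg/L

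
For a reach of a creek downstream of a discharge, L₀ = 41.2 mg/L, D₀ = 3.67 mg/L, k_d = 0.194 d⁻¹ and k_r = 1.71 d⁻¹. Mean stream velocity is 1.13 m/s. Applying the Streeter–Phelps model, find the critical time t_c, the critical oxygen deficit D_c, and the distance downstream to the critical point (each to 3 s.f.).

t_c ≈ 0.650 d; D_c ≈ 4.12 mg/L; x_c ≈ 63.5 km

With k_r/k_d = 8.814 and 1 − D₀(k_r−k_d)/(k_d L₀) = 0.3039,
t_c = ln(8.814 × 0.3039) / (1.71 − 0.194) = ln(2.679) / 1.516 = 0.9854/1.516 = 0.6500 d.
D_c = (k_d/k_r) L₀ e^(−k_d t_c) = (0.194/1.71) × 41.2 × e^(−0.194×0.6500) = 0.1135 × 41.2 × 0.8815 = 4.120 mg/L.
x_c = v t_c = 1.13 m/s × 0.6500 d × 86400 s/d = 63460 m ≈ 63.5 km.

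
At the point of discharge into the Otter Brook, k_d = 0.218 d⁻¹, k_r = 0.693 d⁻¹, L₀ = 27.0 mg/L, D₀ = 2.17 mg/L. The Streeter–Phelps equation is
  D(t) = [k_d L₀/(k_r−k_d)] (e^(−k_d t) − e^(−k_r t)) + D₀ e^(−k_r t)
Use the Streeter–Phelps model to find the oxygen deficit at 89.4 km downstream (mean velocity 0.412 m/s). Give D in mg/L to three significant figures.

D ≈ 5.37 mg/L

Travel time t = x/v = 89.4 km / (0.412 m/s) = 89400 m / 0.412 m/s = 217000 s = 2.511 d.
k_d L₀/(k_r−k_d) = 0.218×27.0/(0.693−0.218) = 5.886/0.4750 = 12.39 mg/L.
e^(−k_d t) = e^(−0.218×2.511) = 0.5784; e^(−k_r t) = e^(−0.693×2.511) = 0.1754.
D = 12.39 × (0.5784 − 0.1754) + 2.17 × 0.1754 = 4.993 + 0.3807 = 5.374 mg/L.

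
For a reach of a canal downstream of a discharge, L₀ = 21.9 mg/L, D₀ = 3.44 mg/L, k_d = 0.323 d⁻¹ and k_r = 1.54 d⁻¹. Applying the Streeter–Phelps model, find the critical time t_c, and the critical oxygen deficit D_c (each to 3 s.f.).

t_c ≈ 0.547 d; D_c ≈ 3.85 mg/L

At the critical point dD/dt = 0, so k_d L₀ e^(−k_d t) = k_r D. Substituting D(t) from the Streeter–Phelps equation and solving for t gives
t_c = ln[(k_r/k_d)(1 − D₀(k_r−k_d)/(k_d L₀))] / (k_r−k_d).
Here k_r−k_d = 1.217 d⁻¹ and 1 − D₀(k_r−k_d)/(k_d L₀) = 1 − 3.44×1.217/(0.323×21.9) = 0.4082, so
t_c = ln(4.768 × 0.4082) / 1.217 = 0.6658 / 1.217 = 0.5471 d.
D_c = (k_d/k_r) L₀ e^(−k_d t_c) = (0.323/1.54) × 21.9 × e^(−0.323×0.5471) = 0.2097 × 21.9 × 0.8380 = 3.849 mg/L.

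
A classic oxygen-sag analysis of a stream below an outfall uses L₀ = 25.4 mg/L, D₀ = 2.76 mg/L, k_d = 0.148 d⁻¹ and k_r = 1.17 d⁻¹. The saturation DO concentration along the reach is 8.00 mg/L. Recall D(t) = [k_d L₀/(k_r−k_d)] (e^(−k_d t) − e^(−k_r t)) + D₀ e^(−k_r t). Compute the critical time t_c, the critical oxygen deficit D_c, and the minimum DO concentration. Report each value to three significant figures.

With k_r/k_d = 7.905 and 1 − D₀(k_r−k_d)/(k_d L₀) = 0.2496,
t_c = ln(7.905 × 0.2496) / (1.17 − 0.148) = ln(1.974) / 1.022 = 0.6798/1.022 = 0.6652 d.
D_c = (k_d/k_r) L₀ e^(−k_d t_c) = (0.148/1.17) × 25.4 × e^(−0.148×0.6652) = 0.1265 × 25.4 × 0.9062 = 2.912 mg/L.
Minimum DO = C_s − D_c = 8.00 − 2.912 = 5.088 mg/L.

t_c ≈ 0.665 d; D_c ≈ 2.91 mg/L; min DO ≈ 5.09 mg/L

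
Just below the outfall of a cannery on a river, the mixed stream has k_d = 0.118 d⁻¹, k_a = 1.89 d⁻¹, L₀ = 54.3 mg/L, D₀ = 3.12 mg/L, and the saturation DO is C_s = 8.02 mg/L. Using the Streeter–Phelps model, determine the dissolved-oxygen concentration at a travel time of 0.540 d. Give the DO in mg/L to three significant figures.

DO ≈ 4.81 mg/L

k_d L₀/(k_a−k_d) = 0.118×54.3/(1.89−0.118) = 6.407/1.772 = 3.616 mg/L.
e^(−k_d t) = e^(−0.118×0.5400) = 0.9383; e^(−k_a t) = e^(−1.89×0.5400) = 0.3604.
D = 3.616 × (0.9383 − 0.3604) + 3.12 × 0.3604 = 2.090 + 1.124 = 3.214 mg/L.
DO = C_s − D = 8.02 − 3.214 = 4.806 mg/L.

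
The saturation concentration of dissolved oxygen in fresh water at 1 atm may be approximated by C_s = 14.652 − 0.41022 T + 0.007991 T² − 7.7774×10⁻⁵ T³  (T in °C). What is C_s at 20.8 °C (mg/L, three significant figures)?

C_s ≈ 8.88 mg/L

C_s = 14.652 − 0.41022×20.8 + 0.007991×20.8² − 7.7774×10⁻⁵×20.8³ = 8.877 mg/L.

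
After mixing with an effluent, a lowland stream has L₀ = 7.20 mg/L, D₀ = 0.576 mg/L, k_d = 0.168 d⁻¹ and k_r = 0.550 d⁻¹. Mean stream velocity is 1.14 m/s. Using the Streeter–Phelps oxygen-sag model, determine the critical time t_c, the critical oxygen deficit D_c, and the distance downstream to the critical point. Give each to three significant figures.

t_c ≈ 2.58 d; D_c ≈ 1.43 mg/L; x_c ≈ 254 km

With k_r/k_d = 3.274 and 1 − D₀(k_r−k_d)/(k_d L₀) = 0.8181,
t_c = ln(3.274 × 0.8181) / (0.550 − 0.168) = ln(2.678) / 0.3820 = 0.9852/0.3820 = 2.579 d.
L(t_c) = L₀ e^(−k_d t_c) = 7.20 × 0.6484 = 4.668 mg/L, and at the critical point k_r D_c = k_d L, so D_c = (0.168/0.550) × 4.668 = 1.426 mg/L.
x_c = v t_c = 1.14 m/s × 2.579 d × 86400 s/d = 254000 m ≈ 254 km.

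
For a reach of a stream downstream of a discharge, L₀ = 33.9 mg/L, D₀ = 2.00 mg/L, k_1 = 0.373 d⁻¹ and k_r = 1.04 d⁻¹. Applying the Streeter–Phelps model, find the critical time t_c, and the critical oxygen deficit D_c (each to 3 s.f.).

t_c = [1/(k_r−k_1)] ln[(k_r/k_1)(1 − D₀(k_r−k_1)/(k_1 L₀))]
= [1/(1.04−0.373)] ln[(1.04/0.373)(1 − 2.00×0.6670/(0.373×33.9))]
= (1/0.6670) ln[2.788 × 0.8945] = 1.499 × ln(2.494) = 1.499 × 0.9139 = 1.370 d.
D_c = (k_1/k_r) L₀ e^(−k_1 t_c) = (0.373/1.04) × 33.9 × e^(−0.373×1.370) = 0.3587 × 33.9 × 0.5998 = 7.293 mg/L.

t_c ≈ 1.37 d; D_c ≈ 7.29 mg/L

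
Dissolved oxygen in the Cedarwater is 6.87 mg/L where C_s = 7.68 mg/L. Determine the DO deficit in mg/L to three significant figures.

D = C_s − C = 7.68 − 6.87 = 0.810 mg/L.

D ≈ 0.810 mg/L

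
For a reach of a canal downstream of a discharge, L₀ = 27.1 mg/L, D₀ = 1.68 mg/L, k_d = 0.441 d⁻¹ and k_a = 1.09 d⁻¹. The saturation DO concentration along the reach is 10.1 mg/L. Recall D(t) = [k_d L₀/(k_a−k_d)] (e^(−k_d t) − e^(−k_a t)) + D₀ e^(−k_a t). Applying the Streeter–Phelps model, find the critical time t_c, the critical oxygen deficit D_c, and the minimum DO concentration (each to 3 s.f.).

t_c ≈ 1.25 d; D_c ≈ 6.33 mg/L; min DO ≈ 3.77 mg/L

With k_a/k_d = 2.472 and 1 − D₀(k_a−k_d)/(k_d L₀) = 0.9088,
t_c = ln(2.472 × 0.9088) / (1.09 − 0.441) = ln(2.246) / 0.6490 = 0.8092/0.6490 = 1.247 d.
D_c = (k_d/k_a) L₀ e^(−k_d t_c) = (0.441/1.09) × 27.1 × e^(−0.441×1.247) = 0.4046 × 27.1 × 0.5770 = 6.327 mg/L.
Minimum DO = C_s − D_c = 10.1 − 6.327 = 3.773 mg/L.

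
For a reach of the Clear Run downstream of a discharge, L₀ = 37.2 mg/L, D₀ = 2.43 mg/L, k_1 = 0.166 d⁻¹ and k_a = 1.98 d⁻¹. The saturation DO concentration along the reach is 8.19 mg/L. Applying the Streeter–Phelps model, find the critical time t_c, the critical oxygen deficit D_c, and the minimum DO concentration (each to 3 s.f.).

t_c ≈ 0.677 d; D_c ≈ 2.79 mg/L; min DO ≈ 5.40 mg/L

t_c = [1/(k_a−k_1)] ln[(k_a/k_1)(1 − D₀(k_a−k_1)/(k_1 L₀))]
= [1/(1.98−0.166)] ln[(1.98/0.166)(1 − 2.43×1.814/(0.166×37.2))]
= (1/1.814) ln[11.93 × 0.2862] = 0.5513 × ln(3.413) = 0.5513 × 1.228 = 0.6768 d.
D_c = (k_1/k_a) L₀ e^(−k_1 t_c) = (0.166/1.98) × 37.2 × e^(−0.166×0.6768) = 0.08384 × 37.2 × 0.8937 = 2.787 mg/L.
Minimum DO = C_s − D_c = 8.19 − 2.787 = 5.403 mg/L.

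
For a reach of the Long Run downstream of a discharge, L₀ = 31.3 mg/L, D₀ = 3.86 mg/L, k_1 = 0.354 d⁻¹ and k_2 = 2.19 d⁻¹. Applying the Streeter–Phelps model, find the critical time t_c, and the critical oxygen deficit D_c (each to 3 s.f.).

With k_2/k_1 = 6.186 and 1 − D₀(k_2−k_1)/(k_1 L₀) = 0.3604,
t_c = ln(6.186 × 0.3604) / (2.19 − 0.354) = ln(2.230) / 1.836 = 0.8018/1.836 = 0.4367 d.
L(t_c) = L₀ e^(−k_1 t_c) = 31.3 × 0.8568 = 26.82 mg/L, and at the critical point k_2 D_c = k_1 L, so D_c = (0.354/2.19) × 26.82 = 4.335 mg/L.

t_c ≈ 0.437 d; D_c ≈ 4.33 mg/L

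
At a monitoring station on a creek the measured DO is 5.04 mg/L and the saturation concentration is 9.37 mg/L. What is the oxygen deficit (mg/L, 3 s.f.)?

D = C_s − C = 9.37 − 5.04 = 4.33 mg/L.

D ≈ 4.33 mg/L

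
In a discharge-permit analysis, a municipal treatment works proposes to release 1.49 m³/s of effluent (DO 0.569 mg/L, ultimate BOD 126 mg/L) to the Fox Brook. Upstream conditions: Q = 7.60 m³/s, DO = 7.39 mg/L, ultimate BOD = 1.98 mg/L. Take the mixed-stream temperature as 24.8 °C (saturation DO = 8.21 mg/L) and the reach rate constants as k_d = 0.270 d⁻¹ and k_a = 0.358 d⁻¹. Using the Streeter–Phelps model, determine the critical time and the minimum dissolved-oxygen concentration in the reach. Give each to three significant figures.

Mixed DO = (7.60×7.39 + 1.49×0.569)/(7.60+1.49) = 57.01/9.090 = 6.272 mg/L.
Mixed L₀ = (7.60×1.98 + 1.49×126)/(9.090) = 202.8/9.090 = 22.31 mg/L.
Initial deficit D₀ = C_s − DO₀ = 8.21 − 6.272 = 1.938 mg/L.
t_c = (1/0.08800) ln[(0.358/0.270)(1 − 1.938×0.08800/(0.270×22.31))] = 11.36 × ln(1.288) = 2.879 d.
D_c = (0.270/0.358) × 22.31 × e^(−0.270×2.879) = 0.7542 × 22.31 × 0.4596 = 7.733 mg/L.
Minimum DO = 8.21 − 7.733 = 0.4775 mg/L.

t_c ≈ 2.88 d; minimum DO ≈ 0.477 mg/L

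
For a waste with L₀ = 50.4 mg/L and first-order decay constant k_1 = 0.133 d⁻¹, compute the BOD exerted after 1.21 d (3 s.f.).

y ≈ 7.49 mg/L

y_t = L₀(1 − e^(−k_1 t)) = 50.4 × (1 − e^(−0.133×1.21))
= 50.4 × (1 − 0.8514) = 50.4 × 0.1486 = 7.492 mg/L.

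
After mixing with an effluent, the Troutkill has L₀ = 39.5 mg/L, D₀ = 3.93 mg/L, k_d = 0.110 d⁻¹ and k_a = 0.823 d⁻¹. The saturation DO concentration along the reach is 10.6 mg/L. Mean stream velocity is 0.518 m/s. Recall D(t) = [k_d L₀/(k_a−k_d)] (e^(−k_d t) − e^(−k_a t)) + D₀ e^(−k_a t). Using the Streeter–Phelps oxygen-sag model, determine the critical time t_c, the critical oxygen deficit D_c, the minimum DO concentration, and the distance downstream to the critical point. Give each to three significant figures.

t_c = [1/(k_a−k_d)] ln[(k_a/k_d)(1 − D₀(k_a−k_d)/(k_d L₀))]
= [1/(0.823−0.110)] ln[(0.823/0.110)(1 − 3.93×0.7130/(0.110×39.5))]
= (1/0.7130) ln[7.482 × 0.3551] = 1.403 × ln(2.657) = 1.403 × 0.9771 = 1.370 d.
L(t_c) = L₀ e^(−k_d t_c) = 39.5 × 0.8601 = 33.97 mg/L, and at the critical point k_a D_c = k_d L, so D_c = (0.110/0.823) × 33.97 = 4.541 mg/L.
Minimum DO = C_s − D_c = 10.6 − 4.541 = 6.059 mg/L.
x_c = v t_c = 0.518 m/s × 1.370 d × 86400 s/d = 61330 m ≈ 61.3 km.

t_c ≈ 1.37 d; D_c ≈ 4.54 mg/L; min DO ≈ 6.06 mg/L; x_c ≈ 61.3 km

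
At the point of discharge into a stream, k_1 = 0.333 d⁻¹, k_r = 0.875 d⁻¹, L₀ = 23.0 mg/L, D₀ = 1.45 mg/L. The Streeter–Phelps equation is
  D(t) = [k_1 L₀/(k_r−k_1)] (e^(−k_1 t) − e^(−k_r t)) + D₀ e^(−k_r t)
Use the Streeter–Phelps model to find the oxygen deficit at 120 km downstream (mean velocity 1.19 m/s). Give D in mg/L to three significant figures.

D ≈ 5.01 mg/L

Travel time t = x/v = 120 km / (1.19 m/s) = 120000 m / 1.19 m/s = 100800 s = 1.167 d.
k_1 L₀/(k_r−k_1) = 0.333×23.0/(0.875−0.333) = 7.659/0.5420 = 14.13 mg/L.
e^(−k_1 t) = e^(−0.333×1.167) = 0.6780; e^(−k_r t) = e^(−0.875×1.167) = 0.3601.
D = 14.13 × (0.6780 − 0.3601) + 1.45 × 0.3601 = 4.491 + 0.5222 = 5.013 mg/L.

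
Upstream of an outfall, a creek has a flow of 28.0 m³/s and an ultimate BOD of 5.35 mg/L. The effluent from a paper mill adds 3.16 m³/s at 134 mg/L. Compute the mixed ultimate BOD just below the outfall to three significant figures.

Flow-weighted mixing: C = (Q_r C_r + Q_w C_w)/(Q_r + Q_w)
= (28.0×5.35 + 3.16×134)/(28.0 + 3.16) = 573.2/31.16 = 18.40 mg/L.

18.4 mg/L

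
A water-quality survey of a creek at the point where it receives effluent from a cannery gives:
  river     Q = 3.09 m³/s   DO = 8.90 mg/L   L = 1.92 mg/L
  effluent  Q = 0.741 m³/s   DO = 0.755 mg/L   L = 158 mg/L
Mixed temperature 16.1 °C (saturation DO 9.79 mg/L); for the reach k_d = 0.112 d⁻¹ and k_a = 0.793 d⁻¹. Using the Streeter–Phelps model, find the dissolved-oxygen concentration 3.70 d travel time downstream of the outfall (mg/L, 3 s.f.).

Mixed DO = (3.09×8.90 + 0.741×0.755)/(3.09+0.741) = 28.06/3.831 = 7.325 mg/L.
Mixed L₀ = (3.09×1.92 + 0.741×158)/(3.831) = 123.0/3.831 = 32.11 mg/L.
Initial deficit D₀ = C_s − DO₀ = 9.79 − 7.325 = 2.465 mg/L.
D(3.70) = [0.112×32.11/(0.793−0.112)](e^(−0.112×3.70) − e^(−0.793×3.70)) + 2.465 e^(−0.793×3.70)
= 5.281 × (0.6607 − 0.05318) + 2.465 × 0.05318 = 3.340 mg/L.
DO = 9.79 − 3.340 = 6.450 mg/L.

DO ≈ 6.45 mg/L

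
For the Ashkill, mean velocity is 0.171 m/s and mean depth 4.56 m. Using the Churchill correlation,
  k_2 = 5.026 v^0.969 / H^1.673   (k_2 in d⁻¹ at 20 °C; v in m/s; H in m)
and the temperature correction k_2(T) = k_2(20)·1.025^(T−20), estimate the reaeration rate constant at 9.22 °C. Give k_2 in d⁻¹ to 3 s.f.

k_2 ≈ 0.0549 d⁻¹

k_2(20) = 5.026 × 0.171^0.969 / 4.56^1.673 = 5.026 × 0.1806 / 12.66 = 0.07170 d⁻¹.
k_2(9.22) = 0.07170 × 1.025^(9.22−20) = 0.07170 × 0.7663 = 0.05495 d⁻¹.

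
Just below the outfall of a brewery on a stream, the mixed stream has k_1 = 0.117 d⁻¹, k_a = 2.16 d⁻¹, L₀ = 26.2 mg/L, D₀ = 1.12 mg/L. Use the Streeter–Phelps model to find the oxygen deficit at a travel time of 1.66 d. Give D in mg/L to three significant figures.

k_1 L₀/(k_a−k_1) = 0.117×26.2/(2.16−0.117) = 3.065/2.043 = 1.500 mg/L.
e^(−k_1 t) = e^(−0.117×1.660) = 0.8235; e^(−k_a t) = e^(−2.16×1.660) = 0.02772.
D = 1.500 × (0.8235 − 0.02772) + 1.12 × 0.02772 = 1.194 + 0.03105 = 1.225 mg/L.

D ≈ 1.23 mg/L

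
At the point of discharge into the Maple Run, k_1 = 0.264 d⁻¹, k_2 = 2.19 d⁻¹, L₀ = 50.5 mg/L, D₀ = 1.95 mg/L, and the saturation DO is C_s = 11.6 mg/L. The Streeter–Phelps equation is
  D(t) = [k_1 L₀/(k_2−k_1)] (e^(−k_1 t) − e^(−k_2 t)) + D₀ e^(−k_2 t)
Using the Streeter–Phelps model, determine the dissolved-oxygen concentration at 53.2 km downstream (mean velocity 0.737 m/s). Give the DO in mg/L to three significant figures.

Travel time t = x/v = 53.2 km / (0.737 m/s) = 53200 m / 0.737 m/s = 72180 s = 0.8355 d.
k_1 L₀/(k_2−k_1) = 0.264×50.5/(2.19−0.264) = 13.33/1.926 = 6.922 mg/L.
e^(−k_1 t) = e^(−0.264×0.8355) = 0.8021; e^(−k_2 t) = e^(−2.19×0.8355) = 0.1605.
D = 6.922 × (0.8021 − 0.1605) + 1.95 × 0.1605 = 4.441 + 0.3129 = 4.754 mg/L.
DO = C_s − D = 11.6 − 4.754 = 6.846 mg/L.

DO ≈ 6.85 mg/L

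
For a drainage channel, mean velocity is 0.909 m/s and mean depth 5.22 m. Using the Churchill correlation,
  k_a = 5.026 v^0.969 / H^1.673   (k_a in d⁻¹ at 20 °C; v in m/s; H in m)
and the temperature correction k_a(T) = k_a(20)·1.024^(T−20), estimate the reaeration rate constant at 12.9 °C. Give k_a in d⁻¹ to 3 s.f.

k_a ≈ 0.244 d⁻¹

k_a(20) = 5.026 × 0.909^0.969 / 5.22^1.673 = 5.026 × 0.9117 / 15.87 = 0.2887 d⁻¹.
k_a(12.9) = 0.2887 × 1.024^(12.9−20) = 0.2887 × 0.8450 = 0.2439 d⁻¹.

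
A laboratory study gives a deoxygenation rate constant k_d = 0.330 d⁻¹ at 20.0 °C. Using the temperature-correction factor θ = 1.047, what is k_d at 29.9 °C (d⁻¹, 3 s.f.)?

k_d(T₂) = k_d(T₁) · θ^(T₂−T₁) = 0.330 × 1.047^(29.9−20.0)
= 0.330 × 1.047^9.90 = 0.330 × 1.576 = 0.5200 d⁻¹.

k_d ≈ 0.520 d⁻¹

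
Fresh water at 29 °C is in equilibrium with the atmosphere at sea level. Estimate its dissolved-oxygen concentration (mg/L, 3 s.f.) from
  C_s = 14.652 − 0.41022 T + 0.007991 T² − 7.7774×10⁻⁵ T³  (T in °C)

C_s = 14.652 − 0.41022×29 + 0.007991×29² − 7.7774×10⁻⁵×29³ = 7.579 mg/L.

C_s ≈ 7.58 mg/L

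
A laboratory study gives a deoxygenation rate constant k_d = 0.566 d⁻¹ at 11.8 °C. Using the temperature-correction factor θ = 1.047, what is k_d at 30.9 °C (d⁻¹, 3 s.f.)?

k_d ≈ 1.36 d⁻¹

k_d(T₂) = k_d(T₁) · θ^(T₂−T₁) = 0.566 × 1.047^(30.9−11.8)
= 0.566 × 1.047^19.1 = 0.566 × 2.404 = 1.361 d⁻¹.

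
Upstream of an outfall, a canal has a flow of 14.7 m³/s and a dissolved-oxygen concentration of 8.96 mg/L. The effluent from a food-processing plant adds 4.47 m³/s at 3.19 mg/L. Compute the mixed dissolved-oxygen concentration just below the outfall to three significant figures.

7.61 mg/L

Flow-weighted mixing: C = (Q_r C_r + Q_w C_w)/(Q_r + Q_w)
= (14.7×8.96 + 4.47×3.19)/(14.7 + 4.47) = 146.0/19.17 = 7.615 mg/L.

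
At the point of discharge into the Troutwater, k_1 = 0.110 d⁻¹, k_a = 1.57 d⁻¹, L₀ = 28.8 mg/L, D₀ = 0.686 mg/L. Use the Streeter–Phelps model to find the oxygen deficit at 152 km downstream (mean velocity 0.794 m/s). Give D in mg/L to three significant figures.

D ≈ 1.65 mg/L

Travel time t = x/v = 152 km / (0.794 m/s) = 152000 m / 0.794 m/s = 191400 s = 2.216 d.
k_1 L₀/(k_a−k_1) = 0.110×28.8/(1.57−0.110) = 3.168/1.460 = 2.170 mg/L.
e^(−k_1 t) = e^(−0.110×2.216) = 0.7837; e^(−k_a t) = e^(−1.57×2.216) = 0.03085.
D = 2.170 × (0.7837 − 0.03085) + 0.686 × 0.03085 = 1.634 + 0.02116 = 1.655 mg/L.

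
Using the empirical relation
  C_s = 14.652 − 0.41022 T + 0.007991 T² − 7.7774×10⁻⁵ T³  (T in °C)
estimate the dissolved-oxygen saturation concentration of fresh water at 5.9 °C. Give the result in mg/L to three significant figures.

C_s = 14.652 − 0.41022×5.9 + 0.007991×5.9² − 7.7774×10⁻⁵×5.9³ = 12.49 mg/L.

C_s ≈ 12.5 mg/L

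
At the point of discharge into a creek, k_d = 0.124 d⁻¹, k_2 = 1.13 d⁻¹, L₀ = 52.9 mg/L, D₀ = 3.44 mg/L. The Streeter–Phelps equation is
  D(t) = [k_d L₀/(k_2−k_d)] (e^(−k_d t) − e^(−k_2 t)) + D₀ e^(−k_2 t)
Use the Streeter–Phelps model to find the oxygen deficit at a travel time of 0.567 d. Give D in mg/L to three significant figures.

D ≈ 4.45 mg/L

k_d L₀/(k_2−k_d) = 0.124×52.9/(1.13−0.124) = 6.560/1.006 = 6.520 mg/L.
e^(−k_d t) = e^(−0.124×0.5670) = 0.9321; e^(−k_2 t) = e^(−1.13×0.5670) = 0.5269.
D = 6.520 × (0.9321 − 0.5269) + 3.44 × 0.5269 = 2.642 + 1.813 = 4.455 mg/L.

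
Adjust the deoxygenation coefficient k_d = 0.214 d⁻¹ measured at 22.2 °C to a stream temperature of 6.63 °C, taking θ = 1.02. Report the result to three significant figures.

k_d ≈ 0.157 d⁻¹

k_d(T₂) = k_d(T₁) · θ^(T₂−T₁) = 0.214 × 1.02^(6.63−22.2)
= 0.214 × 1.02^-15.6 = 0.214 × 0.7347 = 0.1572 d⁻¹.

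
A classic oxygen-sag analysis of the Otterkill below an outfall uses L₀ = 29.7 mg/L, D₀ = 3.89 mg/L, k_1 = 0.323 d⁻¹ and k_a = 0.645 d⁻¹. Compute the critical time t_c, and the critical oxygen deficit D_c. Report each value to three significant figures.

t_c = [1/(k_a−k_1)] ln[(k_a/k_1)(1 − D₀(k_a−k_1)/(k_1 L₀))]
= [1/(0.645−0.323)] ln[(0.645/0.323)(1 − 3.89×0.3220/(0.323×29.7))]
= (1/0.3220) ln[1.997 × 0.8694] = 3.106 × ln(1.736) = 3.106 × 0.5517 = 1.713 d.
L(t_c) = L₀ e^(−k_1 t_c) = 29.7 × 0.5750 = 17.08 mg/L, and at the critical point k_a D_c = k_1 L, so D_c = (0.323/0.645) × 17.08 = 8.552 mg/L.

t_c ≈ 1.71 d; D_c ≈ 8.55 mg/L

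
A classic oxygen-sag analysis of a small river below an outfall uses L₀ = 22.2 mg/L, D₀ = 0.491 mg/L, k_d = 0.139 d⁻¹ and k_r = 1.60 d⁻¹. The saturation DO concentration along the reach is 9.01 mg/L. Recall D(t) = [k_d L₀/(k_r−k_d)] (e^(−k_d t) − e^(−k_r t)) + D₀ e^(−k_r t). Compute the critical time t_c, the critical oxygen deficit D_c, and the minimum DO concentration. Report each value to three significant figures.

With k_r/k_d = 11.51 and 1 − D₀(k_r−k_d)/(k_d L₀) = 0.7675,
t_c = ln(11.51 × 0.7675) / (1.60 − 0.139) = ln(8.835) / 1.461 = 2.179/1.461 = 1.491 d.
L(t_c) = L₀ e^(−k_d t_c) = 22.2 × 0.8128 = 18.04 mg/L, and at the critical point k_r D_c = k_d L, so D_c = (0.139/1.60) × 18.04 = 1.568 mg/L.
Minimum DO = C_s − D_c = 9.01 − 1.568 = 7.442 mg/L.

t_c ≈ 1.49 d; D_c ≈ 1.57 mg/L; min DO ≈ 7.44 mg/L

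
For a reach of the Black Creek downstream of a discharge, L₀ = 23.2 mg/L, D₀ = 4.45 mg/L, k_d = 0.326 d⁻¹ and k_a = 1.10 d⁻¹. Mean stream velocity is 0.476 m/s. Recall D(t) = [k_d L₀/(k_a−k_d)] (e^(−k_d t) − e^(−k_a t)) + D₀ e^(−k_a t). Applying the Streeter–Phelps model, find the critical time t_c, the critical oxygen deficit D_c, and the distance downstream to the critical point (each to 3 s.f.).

t_c ≈ 0.786 d; D_c ≈ 5.32 mg/L; x_c ≈ 32.3 km

t_c = [1/(k_a−k_d)] ln[(k_a/k_d)(1 − D₀(k_a−k_d)/(k_d L₀))]
= [1/(1.10−0.326)] ln[(1.10/0.326)(1 − 4.45×0.7740/(0.326×23.2))]
= (1/0.7740) ln[3.374 × 0.5446] = 1.292 × ln(1.838) = 1.292 × 0.6085 = 0.7861 d.
L(t_c) = L₀ e^(−k_d t_c) = 23.2 × 0.7739 = 17.96 mg/L, and at the critical point k_a D_c = k_d L, so D_c = (0.326/1.10) × 17.96 = 5.321 mg/L.
x_c = v t_c = 0.476 m/s × 0.7861 d × 86400 s/d = 32330 m ≈ 32.3 km.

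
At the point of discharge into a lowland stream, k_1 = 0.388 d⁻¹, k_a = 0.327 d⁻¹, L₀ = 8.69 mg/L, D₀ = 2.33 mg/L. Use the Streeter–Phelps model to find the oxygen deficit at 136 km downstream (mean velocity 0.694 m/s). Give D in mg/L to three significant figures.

Travel time t = x/v = 136 km / (0.694 m/s) = 136000 m / 0.694 m/s = 196000 s = 2.268 d.
k_1 L₀/(k_a−k_1) = 0.388×8.69/(0.327−0.388) = 3.372/-0.06100 = -55.27 mg/L.
e^(−k_1 t) = e^(−0.388×2.268) = 0.4148; e^(−k_a t) = e^(−0.327×2.268) = 0.4763.
D = -55.27 × (0.4148 − 0.4763) + 2.33 × 0.4763 = 3.402 + 1.110 = 4.512 mg/L.

D ≈ 4.51 mg/L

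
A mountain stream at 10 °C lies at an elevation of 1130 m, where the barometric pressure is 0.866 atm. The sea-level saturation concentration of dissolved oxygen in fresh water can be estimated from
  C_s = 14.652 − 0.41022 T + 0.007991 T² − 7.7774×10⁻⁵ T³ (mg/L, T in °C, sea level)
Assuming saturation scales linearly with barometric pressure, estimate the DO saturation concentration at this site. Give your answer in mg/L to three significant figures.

C_s ≈ 9.76 mg/L

At sea level: C_s = 14.652 − 0.41022×10 + 0.007991×10² − 7.7774×10⁻⁵×10³ = 11.27 mg/L.
Pressure correction: C_s' = 11.27 × 0.866 = 9.761 mg/L.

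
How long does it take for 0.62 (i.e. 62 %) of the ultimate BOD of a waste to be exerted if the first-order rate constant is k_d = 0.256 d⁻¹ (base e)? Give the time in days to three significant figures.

y/L₀ = 1 − e^(−k_d t) = 0.62 ⇒ e^(−k_d t) = 0.380
t = −ln(0.380) / 0.256 = 0.9676 / 0.256 = 3.780 d.

t ≈ 3.78 d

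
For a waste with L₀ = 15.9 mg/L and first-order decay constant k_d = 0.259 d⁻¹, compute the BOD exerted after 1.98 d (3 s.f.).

y_t = L₀(1 − e^(−k_d t)) = 15.9 × (1 − e^(−0.259×1.98))
= 15.9 × (1 − 0.5988) = 15.9 × 0.4012 = 6.379 mg/L.

y ≈ 6.38 mg/L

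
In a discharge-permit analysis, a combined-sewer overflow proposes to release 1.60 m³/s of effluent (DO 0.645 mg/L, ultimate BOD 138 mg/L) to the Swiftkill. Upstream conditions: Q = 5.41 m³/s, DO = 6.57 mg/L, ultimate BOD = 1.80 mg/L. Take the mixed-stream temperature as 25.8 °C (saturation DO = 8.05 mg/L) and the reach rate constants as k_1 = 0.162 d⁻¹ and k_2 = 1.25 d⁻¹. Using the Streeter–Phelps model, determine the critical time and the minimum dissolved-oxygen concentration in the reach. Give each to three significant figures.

t_c ≈ 1.08 d; minimum DO ≈ 4.47 mg/L

Mixed DO = (5.41×6.57 + 1.60×0.645)/(5.41+1.60) = 36.58/7.010 = 5.218 mg/L.
Mixed L₀ = (5.41×1.80 + 1.60×138)/(7.010) = 230.5/7.010 = 32.89 mg/L.
Initial deficit D₀ = C_s − DO₀ = 8.05 − 5.218 = 2.832 mg/L.
t_c = (1/1.088) ln[(1.25/0.162)(1 − 2.832×1.088/(0.162×32.89))] = 0.9191 × ln(3.253) = 1.084 d.
D_c = (0.162/1.25) × 32.89 × e^(−0.162×1.084) = 0.1296 × 32.89 × 0.8389 = 3.576 mg/L.
Minimum DO = 8.05 − 3.576 = 4.474 mg/L.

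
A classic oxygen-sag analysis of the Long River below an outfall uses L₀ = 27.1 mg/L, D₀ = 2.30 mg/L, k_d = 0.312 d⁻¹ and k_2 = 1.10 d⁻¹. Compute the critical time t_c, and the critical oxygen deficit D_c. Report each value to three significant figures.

At the critical point dD/dt = 0, so k_d L₀ e^(−k_d t) = k_2 D. Substituting D(t) from the Streeter–Phelps equation and solving for t gives
t_c = ln[(k_2/k_d)(1 − D₀(k_2−k_d)/(k_d L₀))] / (k_2−k_d).
Here k_2−k_d = 0.7880 d⁻¹ and 1 − D₀(k_2−k_d)/(k_d L₀) = 1 − 2.30×0.7880/(0.312×27.1) = 0.7856, so
t_c = ln(3.526 × 0.7856) / 0.7880 = 1.019 / 0.7880 = 1.293 d.
L(t_c) = L₀ e^(−k_d t_c) = 27.1 × 0.6681 = 18.10 mg/L, and at the critical point k_2 D_c = k_d L, so D_c = (0.312/1.10) × 18.10 = 5.135 mg/L.

t_c ≈ 1.29 d; D_c ≈ 5.14 mg/L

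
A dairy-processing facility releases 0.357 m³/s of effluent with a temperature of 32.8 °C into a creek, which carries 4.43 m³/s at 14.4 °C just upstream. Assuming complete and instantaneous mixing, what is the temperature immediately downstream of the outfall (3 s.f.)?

Flow-weighted mixing: C = (Q_r C_r + Q_w C_w)/(Q_r + Q_w)
= (4.43×14.4 + 0.357×32.8)/(4.43 + 0.357) = 75.50/4.787 = 15.77 °C.

15.8 °C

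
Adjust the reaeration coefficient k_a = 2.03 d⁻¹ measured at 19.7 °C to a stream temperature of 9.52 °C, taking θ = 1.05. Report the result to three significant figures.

k_a ≈ 1.24 d⁻¹

k_a(T₂) = k_a(T₁) · θ^(T₂−T₁) = 2.03 × 1.05^(9.52−19.7)
= 2.03 × 1.05^-10.2 = 2.03 × 0.6085 = 1.235 d⁻¹.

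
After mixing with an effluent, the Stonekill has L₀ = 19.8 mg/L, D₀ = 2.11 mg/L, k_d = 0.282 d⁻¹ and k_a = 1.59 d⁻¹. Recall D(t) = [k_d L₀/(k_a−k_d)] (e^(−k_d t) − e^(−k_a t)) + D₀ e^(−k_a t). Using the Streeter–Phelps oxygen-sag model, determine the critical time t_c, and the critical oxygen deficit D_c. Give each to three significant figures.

At the critical point dD/dt = 0, so k_d L₀ e^(−k_d t) = k_a D. Substituting D(t) from the Streeter–Phelps equation and solving for t gives
t_c = ln[(k_a/k_d)(1 − D₀(k_a−k_d)/(k_d L₀))] / (k_a−k_d).
Here k_a−k_d = 1.308 d⁻¹ and 1 − D₀(k_a−k_d)/(k_d L₀) = 1 − 2.11×1.308/(0.282×19.8) = 0.5057, so
t_c = ln(5.638 × 0.5057) / 1.308 = 1.048 / 1.308 = 0.8011 d.
L(t_c) = L₀ e^(−k_d t_c) = 19.8 × 0.7978 = 15.80 mg/L, and at the critical point k_a D_c = k_d L, so D_c = (0.282/1.59) × 15.80 = 2.802 mg/L.

t_c ≈ 0.801 d; D_c ≈ 2.80 mg/L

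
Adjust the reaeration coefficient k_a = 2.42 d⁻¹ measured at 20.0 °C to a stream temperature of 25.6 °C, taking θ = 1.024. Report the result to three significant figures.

k_a(T₂) = k_a(T₁) · θ^(T₂−T₁) = 2.42 × 1.024^(25.6−20.0)
= 2.42 × 1.024^5.60 = 2.42 × 1.142 = 2.764 d⁻¹.

k_a ≈ 2.76 d⁻¹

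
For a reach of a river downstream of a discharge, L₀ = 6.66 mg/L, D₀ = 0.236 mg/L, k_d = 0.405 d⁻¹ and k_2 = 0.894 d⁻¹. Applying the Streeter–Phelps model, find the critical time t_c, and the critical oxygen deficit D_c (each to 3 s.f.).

At the critical point dD/dt = 0, so k_d L₀ e^(−k_d t) = k_2 D. Substituting D(t) from the Streeter–Phelps equation and solving for t gives
t_c = ln[(k_2/k_d)(1 − D₀(k_2−k_d)/(k_d L₀))] / (k_2−k_d).
Here k_2−k_d = 0.4890 d⁻¹ and 1 − D₀(k_2−k_d)/(k_d L₀) = 1 − 0.236×0.4890/(0.405×6.66) = 0.9572, so
t_c = ln(2.207 × 0.9572) / 0.4890 = 0.7481 / 0.4890 = 1.530 d.
D_c = (k_d/k_2) L₀ e^(−k_d t_c) = (0.405/0.894) × 6.66 × e^(−0.405×1.530) = 0.4530 × 6.66 × 0.5382 = 1.624 mg/L.

t_c ≈ 1.53 d; D_c ≈ 1.62 mg/L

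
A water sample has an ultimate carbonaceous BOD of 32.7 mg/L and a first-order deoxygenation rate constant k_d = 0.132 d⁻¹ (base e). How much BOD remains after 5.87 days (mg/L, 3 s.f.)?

L_t = L₀ e^(−k_d t) = 32.7 × e^(−0.132×5.87) = 32.7 × 0.4608 = 15.07 mg/L.

L ≈ 15.1 mg/L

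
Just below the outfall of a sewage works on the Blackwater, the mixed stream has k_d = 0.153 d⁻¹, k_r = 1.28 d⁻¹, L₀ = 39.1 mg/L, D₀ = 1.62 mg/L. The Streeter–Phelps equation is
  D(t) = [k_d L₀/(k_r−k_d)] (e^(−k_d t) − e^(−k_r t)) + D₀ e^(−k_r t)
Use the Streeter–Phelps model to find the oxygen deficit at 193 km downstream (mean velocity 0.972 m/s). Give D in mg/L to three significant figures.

D ≈ 3.54 mg/L

Travel time t = x/v = 193 km / (0.972 m/s) = 193000 m / 0.972 m/s = 198600 s = 2.298 d.
k_d L₀/(k_r−k_d) = 0.153×39.1/(1.28−0.153) = 5.982/1.127 = 5.308 mg/L.
e^(−k_d t) = e^(−0.153×2.298) = 0.7036; e^(−k_r t) = e^(−1.28×2.298) = 0.05278.
D = 5.308 × (0.7036 − 0.05278) + 1.62 × 0.05278 = 3.454 + 0.08550 = 3.540 mg/L.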